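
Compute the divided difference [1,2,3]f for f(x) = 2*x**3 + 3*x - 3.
12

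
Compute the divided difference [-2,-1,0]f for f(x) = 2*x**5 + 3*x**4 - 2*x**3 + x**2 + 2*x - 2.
-2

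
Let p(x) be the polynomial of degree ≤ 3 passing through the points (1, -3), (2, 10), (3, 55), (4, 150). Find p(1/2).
-25/8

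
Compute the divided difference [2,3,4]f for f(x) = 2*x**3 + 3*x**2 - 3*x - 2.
21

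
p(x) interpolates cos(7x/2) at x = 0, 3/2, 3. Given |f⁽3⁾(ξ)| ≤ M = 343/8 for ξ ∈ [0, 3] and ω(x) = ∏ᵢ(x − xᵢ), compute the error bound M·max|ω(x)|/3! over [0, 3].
343*sqrt(3)/64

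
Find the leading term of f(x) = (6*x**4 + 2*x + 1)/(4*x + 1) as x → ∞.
3*x**3/2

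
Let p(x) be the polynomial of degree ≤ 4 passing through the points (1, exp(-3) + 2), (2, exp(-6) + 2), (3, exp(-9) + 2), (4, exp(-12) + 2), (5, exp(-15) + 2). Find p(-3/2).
(-8580*exp(9) - 5460*exp(3) + 1155 + 10010*exp(6) + 3003*exp(12) + 256*exp(15))*exp(-15)/128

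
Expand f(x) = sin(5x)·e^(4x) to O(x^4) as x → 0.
5*x + 20*x**2 + 115*x**3/6 + O(x**4)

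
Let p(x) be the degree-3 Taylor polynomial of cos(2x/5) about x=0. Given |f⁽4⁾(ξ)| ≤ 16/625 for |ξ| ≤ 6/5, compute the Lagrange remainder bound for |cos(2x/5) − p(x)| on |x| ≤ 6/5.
864/390625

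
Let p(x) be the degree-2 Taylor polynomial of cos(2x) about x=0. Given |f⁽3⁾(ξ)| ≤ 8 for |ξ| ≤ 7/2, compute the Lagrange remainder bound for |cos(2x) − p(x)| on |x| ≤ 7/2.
343/6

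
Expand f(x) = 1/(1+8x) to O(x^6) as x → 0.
1 - 8*x + 64*x**2 - 512*x**3 + 4096*x**4 - 32768*x**5 + O(x**6)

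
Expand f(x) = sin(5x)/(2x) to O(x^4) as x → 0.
5/2 - 125*x**2/12 + O(x**4)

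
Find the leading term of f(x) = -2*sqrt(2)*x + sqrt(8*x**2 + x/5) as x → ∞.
sqrt(2)/40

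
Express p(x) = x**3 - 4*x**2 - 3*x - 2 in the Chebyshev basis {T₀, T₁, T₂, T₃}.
(-4)T₀ + (-9/4)T₁ + (-2)T₂ + (1/4)T₃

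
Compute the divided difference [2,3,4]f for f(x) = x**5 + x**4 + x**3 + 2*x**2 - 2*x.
351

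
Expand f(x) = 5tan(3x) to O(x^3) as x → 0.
15*x + O(x**3)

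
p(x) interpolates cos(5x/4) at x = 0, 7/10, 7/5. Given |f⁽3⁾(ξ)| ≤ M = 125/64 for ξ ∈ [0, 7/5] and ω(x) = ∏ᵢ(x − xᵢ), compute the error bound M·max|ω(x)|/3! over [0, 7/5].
343*sqrt(3)/13824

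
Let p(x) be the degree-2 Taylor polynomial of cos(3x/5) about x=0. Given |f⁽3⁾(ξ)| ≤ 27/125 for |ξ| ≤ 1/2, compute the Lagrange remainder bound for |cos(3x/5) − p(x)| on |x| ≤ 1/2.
9/2000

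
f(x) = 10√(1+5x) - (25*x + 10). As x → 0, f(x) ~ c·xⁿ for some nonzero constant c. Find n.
2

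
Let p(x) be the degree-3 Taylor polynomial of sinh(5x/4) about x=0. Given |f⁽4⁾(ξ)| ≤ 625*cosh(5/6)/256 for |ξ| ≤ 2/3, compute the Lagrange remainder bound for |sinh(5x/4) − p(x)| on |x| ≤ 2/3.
625*cosh(5/6)/31104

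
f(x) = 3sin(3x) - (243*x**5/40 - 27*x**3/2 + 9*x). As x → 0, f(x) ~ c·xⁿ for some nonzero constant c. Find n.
7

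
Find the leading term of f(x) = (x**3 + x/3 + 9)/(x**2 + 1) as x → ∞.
x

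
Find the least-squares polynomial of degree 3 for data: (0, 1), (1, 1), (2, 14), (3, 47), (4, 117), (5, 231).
58/63 + (-260/189)x + (-1/18)x² + (103/54)x³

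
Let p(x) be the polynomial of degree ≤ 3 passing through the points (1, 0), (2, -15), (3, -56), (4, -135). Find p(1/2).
3/2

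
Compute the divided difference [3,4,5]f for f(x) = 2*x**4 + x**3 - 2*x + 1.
206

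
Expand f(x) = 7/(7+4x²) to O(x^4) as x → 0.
1 - 4*x**2/7 + O(x**4)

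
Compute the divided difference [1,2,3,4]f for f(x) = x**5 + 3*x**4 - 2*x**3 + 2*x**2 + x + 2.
93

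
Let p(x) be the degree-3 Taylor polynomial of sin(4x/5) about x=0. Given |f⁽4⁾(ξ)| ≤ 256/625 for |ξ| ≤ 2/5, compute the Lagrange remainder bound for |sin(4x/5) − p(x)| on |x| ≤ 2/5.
512/1171875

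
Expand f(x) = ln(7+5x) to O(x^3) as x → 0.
log(7) + 5*x/7 - 25*x**2/98 + O(x**3)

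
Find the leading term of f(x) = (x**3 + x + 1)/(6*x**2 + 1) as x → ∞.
x/6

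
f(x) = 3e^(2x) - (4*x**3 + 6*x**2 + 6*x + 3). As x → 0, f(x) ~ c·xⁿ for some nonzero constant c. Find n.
4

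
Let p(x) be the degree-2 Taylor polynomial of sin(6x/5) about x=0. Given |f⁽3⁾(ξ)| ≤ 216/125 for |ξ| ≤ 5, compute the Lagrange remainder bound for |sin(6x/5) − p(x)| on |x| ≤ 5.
36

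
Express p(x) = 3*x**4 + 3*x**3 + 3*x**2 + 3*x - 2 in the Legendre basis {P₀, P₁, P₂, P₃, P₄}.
(-2/5)P₀ + (24/5)P₁ + (26/7)P₂ + (6/5)P₃ + (24/35)P₄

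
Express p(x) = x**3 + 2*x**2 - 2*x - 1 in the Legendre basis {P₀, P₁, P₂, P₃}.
(-1/3)P₀ + (-7/5)P₁ + (4/3)P₂ + (2/5)P₃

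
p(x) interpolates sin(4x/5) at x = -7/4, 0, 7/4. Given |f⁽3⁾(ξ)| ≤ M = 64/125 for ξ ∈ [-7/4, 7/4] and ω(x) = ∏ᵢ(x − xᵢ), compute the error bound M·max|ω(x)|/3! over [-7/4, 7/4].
343*sqrt(3)/3375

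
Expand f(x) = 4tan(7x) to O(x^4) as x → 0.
28*x + 1372*x**3/3 + O(x**4)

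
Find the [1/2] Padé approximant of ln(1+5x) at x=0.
5*x/(-25*x**2/12 + 5*x/2 + 1)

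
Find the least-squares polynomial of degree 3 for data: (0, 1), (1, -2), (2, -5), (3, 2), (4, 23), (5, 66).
10/9 + (-757/378)x + (-167/63)x² + (61/54)x³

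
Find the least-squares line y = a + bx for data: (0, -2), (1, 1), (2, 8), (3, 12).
a = -13/5, b = 49/10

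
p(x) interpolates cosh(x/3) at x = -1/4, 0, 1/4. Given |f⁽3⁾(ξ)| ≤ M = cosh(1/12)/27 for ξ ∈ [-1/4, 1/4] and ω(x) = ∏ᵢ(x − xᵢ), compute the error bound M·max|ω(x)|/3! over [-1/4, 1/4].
sqrt(3)*cosh(1/12)/46656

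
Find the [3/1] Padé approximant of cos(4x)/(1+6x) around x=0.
(16*x**3/9 - 176*x**2/21 + 4*x/63 + 1)/(382*x/63 + 1)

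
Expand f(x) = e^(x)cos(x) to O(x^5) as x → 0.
1 + x - x**3/3 - x**4/6 + O(x**5)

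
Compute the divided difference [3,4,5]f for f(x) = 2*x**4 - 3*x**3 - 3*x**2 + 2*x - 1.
155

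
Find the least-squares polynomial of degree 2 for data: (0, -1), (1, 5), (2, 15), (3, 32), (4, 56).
-23/35 + (127/70)x + (43/14)x²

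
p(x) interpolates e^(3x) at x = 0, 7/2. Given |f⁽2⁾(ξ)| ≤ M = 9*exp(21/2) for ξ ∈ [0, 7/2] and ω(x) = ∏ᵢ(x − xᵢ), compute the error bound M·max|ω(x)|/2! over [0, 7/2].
441*exp(21/2)/32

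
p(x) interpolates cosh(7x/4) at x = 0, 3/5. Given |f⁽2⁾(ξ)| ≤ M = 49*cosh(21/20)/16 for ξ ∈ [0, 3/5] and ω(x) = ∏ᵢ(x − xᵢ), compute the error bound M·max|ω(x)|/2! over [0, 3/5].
441*cosh(21/20)/3200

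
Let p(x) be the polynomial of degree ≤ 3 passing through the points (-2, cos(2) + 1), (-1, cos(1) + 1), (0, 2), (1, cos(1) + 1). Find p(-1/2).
-cos(2)/16 + cos(1)/2 + 25/16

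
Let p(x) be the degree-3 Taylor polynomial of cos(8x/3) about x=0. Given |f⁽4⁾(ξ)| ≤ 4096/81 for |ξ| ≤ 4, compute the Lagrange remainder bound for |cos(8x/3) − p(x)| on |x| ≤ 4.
131072/243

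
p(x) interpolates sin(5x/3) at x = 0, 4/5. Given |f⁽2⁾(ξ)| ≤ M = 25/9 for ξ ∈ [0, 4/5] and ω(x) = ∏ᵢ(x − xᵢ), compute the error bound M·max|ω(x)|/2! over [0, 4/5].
2/9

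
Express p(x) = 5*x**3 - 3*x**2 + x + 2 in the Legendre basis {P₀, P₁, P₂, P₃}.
P₀ + (4)P₁ + (-2)P₂ + (2)P₃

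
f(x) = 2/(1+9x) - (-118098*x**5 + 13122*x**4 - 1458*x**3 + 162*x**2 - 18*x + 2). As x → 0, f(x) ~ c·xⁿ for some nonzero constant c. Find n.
6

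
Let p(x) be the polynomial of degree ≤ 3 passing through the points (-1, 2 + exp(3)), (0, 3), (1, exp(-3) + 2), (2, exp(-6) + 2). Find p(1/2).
(-1 + 9*exp(3) + (41 - exp(3))*exp(6))*exp(-6)/16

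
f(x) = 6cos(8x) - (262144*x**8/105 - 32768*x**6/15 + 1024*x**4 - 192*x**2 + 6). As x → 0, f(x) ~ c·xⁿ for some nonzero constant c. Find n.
10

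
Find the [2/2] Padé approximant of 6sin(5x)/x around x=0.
(30 - 175*x**2/2)/(5*x**2/4 + 1)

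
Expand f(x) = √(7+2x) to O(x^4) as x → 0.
sqrt(7) + sqrt(7)*x/7 - sqrt(7)*x**2/98 + sqrt(7)*x**3/686 + O(x**4)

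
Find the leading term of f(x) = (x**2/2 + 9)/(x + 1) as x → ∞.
x/2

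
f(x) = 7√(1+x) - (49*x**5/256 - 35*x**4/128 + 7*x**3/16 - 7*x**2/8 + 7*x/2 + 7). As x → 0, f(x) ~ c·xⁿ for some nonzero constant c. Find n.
6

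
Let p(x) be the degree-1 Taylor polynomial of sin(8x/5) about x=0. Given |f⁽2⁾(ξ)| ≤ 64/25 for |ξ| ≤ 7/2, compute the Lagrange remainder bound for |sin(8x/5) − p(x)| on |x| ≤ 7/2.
392/25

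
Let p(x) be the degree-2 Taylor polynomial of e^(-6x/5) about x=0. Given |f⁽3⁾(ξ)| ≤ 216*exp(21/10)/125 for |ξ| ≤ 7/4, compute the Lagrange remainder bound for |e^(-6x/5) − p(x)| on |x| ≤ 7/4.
3087*exp(21/10)/2000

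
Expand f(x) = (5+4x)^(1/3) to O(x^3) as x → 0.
5**(1/3) + 4*5**(1/3)*x/15 - 16*5**(1/3)*x**2/225 + O(x**3)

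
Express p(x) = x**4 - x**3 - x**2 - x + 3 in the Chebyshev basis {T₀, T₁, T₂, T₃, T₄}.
(23/8)T₀ + (-7/4)T₁ + (-1/4)T₃ + (1/8)T₄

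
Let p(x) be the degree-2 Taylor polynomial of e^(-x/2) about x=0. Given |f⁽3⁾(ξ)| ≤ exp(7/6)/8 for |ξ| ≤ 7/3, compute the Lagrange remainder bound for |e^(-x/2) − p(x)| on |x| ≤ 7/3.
343*exp(7/6)/1296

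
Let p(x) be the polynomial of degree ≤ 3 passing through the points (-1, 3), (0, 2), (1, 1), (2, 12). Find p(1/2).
3/4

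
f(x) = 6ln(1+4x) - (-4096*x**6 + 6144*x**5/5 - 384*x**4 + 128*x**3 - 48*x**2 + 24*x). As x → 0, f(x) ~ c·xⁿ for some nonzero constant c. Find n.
7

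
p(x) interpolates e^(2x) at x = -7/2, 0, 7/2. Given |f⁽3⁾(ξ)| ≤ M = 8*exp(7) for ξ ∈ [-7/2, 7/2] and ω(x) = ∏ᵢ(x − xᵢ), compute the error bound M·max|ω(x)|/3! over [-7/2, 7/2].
343*sqrt(3)*exp(7)/27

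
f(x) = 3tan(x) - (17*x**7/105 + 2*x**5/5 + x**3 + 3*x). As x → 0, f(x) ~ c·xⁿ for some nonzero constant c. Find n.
9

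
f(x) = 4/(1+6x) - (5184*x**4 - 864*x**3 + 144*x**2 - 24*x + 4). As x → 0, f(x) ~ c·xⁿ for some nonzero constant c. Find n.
5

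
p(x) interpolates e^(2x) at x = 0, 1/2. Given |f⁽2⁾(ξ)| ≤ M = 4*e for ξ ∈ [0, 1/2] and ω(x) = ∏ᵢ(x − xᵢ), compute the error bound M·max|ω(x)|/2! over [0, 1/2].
e/8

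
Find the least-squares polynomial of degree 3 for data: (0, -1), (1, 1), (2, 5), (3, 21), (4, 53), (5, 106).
-50/63 + (190/189)x + (-221/252)x² + (107/108)x³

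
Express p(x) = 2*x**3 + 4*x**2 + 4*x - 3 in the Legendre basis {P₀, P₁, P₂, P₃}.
(-5/3)P₀ + (26/5)P₁ + (8/3)P₂ + (4/5)P₃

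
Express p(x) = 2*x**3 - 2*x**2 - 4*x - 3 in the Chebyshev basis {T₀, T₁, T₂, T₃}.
(-4)T₀ + (-5/2)T₁ - T₂ + (1/2)T₃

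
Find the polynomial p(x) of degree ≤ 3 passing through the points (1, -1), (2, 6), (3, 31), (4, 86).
2*x**3 - 3*x**2 + 2*x - 2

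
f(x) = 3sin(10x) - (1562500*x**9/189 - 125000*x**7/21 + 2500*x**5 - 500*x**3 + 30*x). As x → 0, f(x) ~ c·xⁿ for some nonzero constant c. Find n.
11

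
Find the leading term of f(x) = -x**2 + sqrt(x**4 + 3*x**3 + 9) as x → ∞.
3*x/2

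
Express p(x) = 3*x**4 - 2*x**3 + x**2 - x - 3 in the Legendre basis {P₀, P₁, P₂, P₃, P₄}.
(-31/15)P₀ + (-11/5)P₁ + (50/21)P₂ + (-4/5)P₃ + (24/35)P₄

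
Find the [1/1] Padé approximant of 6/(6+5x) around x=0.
1/(5*x/6 + 1)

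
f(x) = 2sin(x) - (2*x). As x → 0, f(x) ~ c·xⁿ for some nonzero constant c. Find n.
3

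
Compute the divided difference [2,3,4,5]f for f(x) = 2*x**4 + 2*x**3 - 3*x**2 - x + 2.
30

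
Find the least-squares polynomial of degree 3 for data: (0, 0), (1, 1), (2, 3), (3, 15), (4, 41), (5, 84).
29/126 + (13/108)x + (-233/252)x² + (23/27)x³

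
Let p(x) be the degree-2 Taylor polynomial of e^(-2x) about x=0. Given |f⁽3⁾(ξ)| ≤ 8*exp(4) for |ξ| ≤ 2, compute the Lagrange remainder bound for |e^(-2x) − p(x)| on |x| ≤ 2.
32*exp(4)/3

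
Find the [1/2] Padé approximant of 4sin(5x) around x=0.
20*x/(25*x**2/6 + 1)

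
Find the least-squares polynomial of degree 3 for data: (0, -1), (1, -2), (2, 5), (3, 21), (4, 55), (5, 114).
-79/63 + (-85/189)x + (-31/63)x² + (28/27)x³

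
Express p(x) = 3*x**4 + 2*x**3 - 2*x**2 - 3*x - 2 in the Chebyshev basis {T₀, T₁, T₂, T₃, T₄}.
(-15/8)T₀ + (-3/2)T₁ + (1/2)T₂ + (1/2)T₃ + (3/8)T₄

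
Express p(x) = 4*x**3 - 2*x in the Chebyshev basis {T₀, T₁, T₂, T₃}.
T₁ + T₃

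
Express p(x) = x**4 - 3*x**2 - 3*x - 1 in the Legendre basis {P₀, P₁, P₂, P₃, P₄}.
(-9/5)P₀ + (-3)P₁ + (-10/7)P₂ + (8/35)P₄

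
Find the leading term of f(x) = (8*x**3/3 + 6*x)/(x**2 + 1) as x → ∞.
8*x/3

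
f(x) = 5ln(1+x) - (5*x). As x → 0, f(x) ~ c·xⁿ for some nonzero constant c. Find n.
2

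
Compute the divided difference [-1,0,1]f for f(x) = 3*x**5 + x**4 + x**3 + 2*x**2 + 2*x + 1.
3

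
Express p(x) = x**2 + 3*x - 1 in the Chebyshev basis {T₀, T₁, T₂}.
(-1/2)T₀ + (3)T₁ + (1/2)T₂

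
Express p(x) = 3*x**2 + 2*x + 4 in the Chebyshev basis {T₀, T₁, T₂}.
(11/2)T₀ + (2)T₁ + (3/2)T₂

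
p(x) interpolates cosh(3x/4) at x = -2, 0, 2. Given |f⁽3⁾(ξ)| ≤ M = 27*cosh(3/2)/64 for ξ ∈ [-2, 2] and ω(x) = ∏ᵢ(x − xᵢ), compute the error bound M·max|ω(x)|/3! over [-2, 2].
sqrt(3)*cosh(3/2)/8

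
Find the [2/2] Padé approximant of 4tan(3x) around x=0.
12*x/(1 - 3*x**2)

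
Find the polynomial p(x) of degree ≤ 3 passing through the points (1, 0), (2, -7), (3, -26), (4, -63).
1 - x**3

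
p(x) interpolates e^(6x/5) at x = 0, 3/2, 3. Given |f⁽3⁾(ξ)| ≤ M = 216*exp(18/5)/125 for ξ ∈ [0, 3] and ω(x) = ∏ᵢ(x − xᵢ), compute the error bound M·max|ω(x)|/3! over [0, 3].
27*sqrt(3)*exp(18/5)/125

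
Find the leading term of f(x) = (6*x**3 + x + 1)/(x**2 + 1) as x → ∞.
6*x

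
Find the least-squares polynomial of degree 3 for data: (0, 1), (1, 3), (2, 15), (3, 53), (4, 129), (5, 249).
85/63 + (-395/189)x + (101/126)x² + (103/54)x³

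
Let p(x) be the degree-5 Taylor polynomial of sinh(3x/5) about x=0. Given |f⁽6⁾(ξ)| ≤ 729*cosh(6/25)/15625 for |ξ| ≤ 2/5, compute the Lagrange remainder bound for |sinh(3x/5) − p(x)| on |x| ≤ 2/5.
324*cosh(6/25)/1220703125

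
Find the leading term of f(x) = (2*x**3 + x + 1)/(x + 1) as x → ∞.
2*x**2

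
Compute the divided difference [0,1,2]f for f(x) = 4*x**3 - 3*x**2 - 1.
9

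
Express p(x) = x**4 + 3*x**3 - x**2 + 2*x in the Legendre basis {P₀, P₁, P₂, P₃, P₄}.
(-2/15)P₀ + (19/5)P₁ + (-2/21)P₂ + (6/5)P₃ + (8/35)P₄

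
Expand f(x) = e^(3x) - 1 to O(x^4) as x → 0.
3*x + 9*x**2/2 + 9*x**3/2 + O(x**4)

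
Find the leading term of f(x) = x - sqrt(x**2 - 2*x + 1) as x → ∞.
1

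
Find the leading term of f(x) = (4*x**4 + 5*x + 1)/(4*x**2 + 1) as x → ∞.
x**2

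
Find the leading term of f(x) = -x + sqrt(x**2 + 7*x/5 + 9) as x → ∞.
7/10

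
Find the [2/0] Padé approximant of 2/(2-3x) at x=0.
9*x**2/4 + 3*x/2 + 1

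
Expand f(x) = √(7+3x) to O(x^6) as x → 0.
sqrt(7) + 3*sqrt(7)*x/14 - 9*sqrt(7)*x**2/392 + 27*sqrt(7)*x**3/5488 - 405*sqrt(7)*x**4/307328 + 243*sqrt(7)*x**5/614656 + O(x**6)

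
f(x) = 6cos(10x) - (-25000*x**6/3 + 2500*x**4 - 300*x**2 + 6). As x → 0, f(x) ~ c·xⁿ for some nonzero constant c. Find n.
8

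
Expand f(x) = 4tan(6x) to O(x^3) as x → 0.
24*x + O(x**3)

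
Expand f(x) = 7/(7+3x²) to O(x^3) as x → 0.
1 - 3*x**2/7 + O(x**3)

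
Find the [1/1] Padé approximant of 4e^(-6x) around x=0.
(4 - 12*x)/(3*x + 1)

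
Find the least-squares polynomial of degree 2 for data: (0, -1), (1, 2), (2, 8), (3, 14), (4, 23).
-38/35 + (18/7)x + (6/7)x²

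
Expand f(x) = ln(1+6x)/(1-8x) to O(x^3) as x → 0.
6*x + 30*x**2 + O(x**3)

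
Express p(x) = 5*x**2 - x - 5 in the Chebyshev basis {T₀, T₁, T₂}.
(-5/2)T₀ - T₁ + (5/2)T₂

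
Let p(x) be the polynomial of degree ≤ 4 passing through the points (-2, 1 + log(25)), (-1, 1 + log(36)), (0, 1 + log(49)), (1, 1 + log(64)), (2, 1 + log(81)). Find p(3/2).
1 + log(384*3**(17/32)*5**(59/64)*7**(29/32)/245)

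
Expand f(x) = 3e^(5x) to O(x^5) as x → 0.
3 + 15*x + 75*x**2/2 + 125*x**3/2 + 625*x**4/8 + O(x**5)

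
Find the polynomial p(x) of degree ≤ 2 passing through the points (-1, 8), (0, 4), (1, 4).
2*x**2 - 2*x + 4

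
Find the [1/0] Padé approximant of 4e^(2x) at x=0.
8*x + 4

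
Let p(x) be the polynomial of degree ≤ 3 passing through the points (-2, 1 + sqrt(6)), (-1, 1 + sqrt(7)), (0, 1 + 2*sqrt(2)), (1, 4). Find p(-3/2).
-5*sqrt(2)/8 + 5*sqrt(6)/16 + 19/16 + 15*sqrt(7)/16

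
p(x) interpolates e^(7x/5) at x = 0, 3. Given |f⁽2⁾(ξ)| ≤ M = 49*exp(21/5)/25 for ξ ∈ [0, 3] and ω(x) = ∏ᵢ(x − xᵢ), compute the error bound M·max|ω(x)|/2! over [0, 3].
441*exp(21/5)/200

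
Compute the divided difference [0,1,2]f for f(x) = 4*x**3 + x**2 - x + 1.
13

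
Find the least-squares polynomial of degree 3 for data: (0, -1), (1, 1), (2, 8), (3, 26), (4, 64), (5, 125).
-13/14 + (113/84)x + (-9/14)x² + (13/12)x³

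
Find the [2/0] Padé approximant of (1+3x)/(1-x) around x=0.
4*x**2 + 4*x + 1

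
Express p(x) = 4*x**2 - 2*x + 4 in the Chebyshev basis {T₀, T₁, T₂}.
(6)T₀ + (-2)T₁ + (2)T₂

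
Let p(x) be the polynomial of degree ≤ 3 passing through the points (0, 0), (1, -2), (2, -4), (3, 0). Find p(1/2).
-5/8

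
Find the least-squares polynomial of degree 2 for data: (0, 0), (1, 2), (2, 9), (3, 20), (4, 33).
-2/7 + (34/35)x + (13/7)x²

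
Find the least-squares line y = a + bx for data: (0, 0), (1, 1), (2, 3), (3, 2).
a = 3/10, b = 4/5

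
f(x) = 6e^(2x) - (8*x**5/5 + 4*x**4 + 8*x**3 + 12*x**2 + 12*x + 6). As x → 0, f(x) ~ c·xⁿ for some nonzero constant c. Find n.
6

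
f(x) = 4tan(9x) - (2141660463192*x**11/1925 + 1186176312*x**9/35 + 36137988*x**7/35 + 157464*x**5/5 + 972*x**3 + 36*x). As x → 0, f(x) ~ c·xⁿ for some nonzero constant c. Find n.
13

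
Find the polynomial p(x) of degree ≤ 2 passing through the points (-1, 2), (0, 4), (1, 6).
2*x + 4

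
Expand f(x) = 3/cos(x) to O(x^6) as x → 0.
3 + 3*x**2/2 + 5*x**4/8 + O(x**6)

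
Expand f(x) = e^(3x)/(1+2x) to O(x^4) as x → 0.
1 + x + 5*x**2/2 - x**3/2 + O(x**4)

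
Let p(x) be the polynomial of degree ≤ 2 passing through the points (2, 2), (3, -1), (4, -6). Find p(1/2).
11/4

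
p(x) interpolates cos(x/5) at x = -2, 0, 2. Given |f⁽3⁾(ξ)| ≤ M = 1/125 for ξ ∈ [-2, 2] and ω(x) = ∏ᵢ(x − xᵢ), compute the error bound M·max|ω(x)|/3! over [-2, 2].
8*sqrt(3)/3375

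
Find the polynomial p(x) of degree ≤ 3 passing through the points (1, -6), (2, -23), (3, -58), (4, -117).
-x**3 - 3*x**2 - x - 1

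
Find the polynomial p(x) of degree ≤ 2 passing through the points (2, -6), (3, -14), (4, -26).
-2*x**2 + 2*x - 2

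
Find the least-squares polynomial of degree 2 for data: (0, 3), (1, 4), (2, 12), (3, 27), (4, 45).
93/35 + (-71/70)x + (41/14)x²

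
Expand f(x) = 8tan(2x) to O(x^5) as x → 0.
16*x + 64*x**3/3 + O(x**5)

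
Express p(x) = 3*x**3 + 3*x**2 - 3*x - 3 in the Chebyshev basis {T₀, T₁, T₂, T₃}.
(-3/2)T₀ + (-3/4)T₁ + (3/2)T₂ + (3/4)T₃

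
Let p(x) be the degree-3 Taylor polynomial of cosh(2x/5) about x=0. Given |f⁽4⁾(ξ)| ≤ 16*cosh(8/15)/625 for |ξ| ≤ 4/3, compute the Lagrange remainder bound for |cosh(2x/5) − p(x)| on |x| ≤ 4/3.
512*cosh(8/15)/151875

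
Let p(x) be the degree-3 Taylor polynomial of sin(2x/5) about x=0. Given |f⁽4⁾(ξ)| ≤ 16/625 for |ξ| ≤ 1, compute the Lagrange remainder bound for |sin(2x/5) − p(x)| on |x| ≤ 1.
2/1875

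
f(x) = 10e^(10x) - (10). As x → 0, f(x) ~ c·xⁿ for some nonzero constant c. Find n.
1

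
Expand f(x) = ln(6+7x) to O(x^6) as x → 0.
log(6) + 7*x/6 - 49*x**2/72 + 343*x**3/648 - 2401*x**4/5184 + 16807*x**5/38880 + O(x**6)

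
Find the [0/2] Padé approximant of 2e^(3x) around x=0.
2/(9*x**2/2 - 3*x + 1)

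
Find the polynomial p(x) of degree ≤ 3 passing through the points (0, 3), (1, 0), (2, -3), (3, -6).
3 - 3*x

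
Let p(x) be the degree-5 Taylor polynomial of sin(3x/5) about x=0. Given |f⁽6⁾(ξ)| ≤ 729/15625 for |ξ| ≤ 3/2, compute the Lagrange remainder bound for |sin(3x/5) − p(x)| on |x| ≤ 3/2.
59049/80000000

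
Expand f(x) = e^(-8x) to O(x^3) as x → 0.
1 - 8*x + 32*x**2 + O(x**3)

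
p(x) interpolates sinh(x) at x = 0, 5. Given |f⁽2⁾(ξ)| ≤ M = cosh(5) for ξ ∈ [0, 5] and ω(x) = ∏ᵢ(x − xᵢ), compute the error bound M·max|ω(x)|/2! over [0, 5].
25*cosh(5)/8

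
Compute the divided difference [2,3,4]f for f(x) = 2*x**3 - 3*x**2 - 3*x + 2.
15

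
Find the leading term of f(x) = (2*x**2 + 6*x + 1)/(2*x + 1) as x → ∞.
x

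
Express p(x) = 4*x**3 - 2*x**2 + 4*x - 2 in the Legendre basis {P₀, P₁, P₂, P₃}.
(-8/3)P₀ + (32/5)P₁ + (-4/3)P₂ + (8/5)P₃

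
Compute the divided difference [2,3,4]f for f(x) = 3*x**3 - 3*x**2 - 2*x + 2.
24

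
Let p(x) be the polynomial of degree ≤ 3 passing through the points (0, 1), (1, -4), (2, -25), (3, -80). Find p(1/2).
-5/8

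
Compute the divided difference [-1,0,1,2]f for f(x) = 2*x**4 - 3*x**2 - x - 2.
4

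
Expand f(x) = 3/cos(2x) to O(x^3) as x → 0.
3 + 6*x**2 + O(x**3)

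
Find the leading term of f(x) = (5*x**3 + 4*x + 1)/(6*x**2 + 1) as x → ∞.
5*x/6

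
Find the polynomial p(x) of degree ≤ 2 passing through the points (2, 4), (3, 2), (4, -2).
-x**2 + 3*x + 2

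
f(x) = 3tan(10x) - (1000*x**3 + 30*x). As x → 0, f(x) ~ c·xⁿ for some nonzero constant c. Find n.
5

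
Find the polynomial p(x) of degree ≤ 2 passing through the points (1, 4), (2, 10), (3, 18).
x**2 + 3*x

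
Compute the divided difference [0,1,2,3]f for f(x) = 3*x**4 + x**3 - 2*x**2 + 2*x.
19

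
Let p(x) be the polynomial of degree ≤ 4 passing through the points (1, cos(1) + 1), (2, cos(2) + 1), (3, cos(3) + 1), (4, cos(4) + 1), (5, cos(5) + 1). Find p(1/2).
189*cos(3)/64 + 35*cos(5)/128 - 45*cos(4)/32 + 1 + 315*cos(1)/128 - 105*cos(2)/32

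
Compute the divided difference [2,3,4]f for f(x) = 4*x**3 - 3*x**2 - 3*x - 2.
33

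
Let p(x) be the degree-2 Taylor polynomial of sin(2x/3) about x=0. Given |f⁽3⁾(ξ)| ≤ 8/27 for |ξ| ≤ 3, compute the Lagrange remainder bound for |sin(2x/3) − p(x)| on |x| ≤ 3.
4/3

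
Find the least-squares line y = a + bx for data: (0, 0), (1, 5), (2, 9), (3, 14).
a = 1/10, b = 23/5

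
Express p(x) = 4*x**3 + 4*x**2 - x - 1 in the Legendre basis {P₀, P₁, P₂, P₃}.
(1/3)P₀ + (7/5)P₁ + (8/3)P₂ + (8/5)P₃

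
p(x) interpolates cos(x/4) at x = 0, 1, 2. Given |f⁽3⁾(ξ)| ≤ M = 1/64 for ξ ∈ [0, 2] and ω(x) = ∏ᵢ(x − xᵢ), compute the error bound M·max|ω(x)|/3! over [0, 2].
sqrt(3)/1728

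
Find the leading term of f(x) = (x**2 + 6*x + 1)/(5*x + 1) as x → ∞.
x/5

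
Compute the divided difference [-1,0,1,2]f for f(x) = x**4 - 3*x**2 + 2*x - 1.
2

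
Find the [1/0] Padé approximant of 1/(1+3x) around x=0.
1 - 3*x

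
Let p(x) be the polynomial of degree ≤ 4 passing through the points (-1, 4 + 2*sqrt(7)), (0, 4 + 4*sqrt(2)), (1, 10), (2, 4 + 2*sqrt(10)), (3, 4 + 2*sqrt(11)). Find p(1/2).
-5*sqrt(10)/16 - 5*sqrt(7)/64 + 3*sqrt(11)/64 + 15*sqrt(2)/8 + 263/32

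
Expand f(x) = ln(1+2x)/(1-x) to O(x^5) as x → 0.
2*x + 8*x**3/3 - 4*x**4/3 + O(x**5)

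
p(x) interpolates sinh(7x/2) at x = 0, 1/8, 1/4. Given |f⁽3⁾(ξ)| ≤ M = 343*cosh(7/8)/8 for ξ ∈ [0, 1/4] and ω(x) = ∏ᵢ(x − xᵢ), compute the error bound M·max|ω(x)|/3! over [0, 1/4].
343*sqrt(3)*cosh(7/8)/110592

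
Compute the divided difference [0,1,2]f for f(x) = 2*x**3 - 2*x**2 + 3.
4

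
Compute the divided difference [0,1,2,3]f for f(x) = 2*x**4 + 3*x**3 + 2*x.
15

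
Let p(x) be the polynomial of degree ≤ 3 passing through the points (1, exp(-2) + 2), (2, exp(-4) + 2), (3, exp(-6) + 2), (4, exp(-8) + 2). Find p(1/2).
(-35*exp(4) - 5 + 21*exp(2) + 35*exp(6) + 32*exp(8))*exp(-8)/16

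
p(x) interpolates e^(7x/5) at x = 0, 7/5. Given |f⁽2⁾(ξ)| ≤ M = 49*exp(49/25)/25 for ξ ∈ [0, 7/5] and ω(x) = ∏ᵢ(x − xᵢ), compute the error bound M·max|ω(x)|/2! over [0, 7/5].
2401*exp(49/25)/5000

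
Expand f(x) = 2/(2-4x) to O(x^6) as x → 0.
1 + 2*x + 4*x**2 + 8*x**3 + 16*x**4 + 32*x**5 + O(x**6)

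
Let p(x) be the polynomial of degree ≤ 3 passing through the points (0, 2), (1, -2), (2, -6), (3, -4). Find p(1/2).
3/8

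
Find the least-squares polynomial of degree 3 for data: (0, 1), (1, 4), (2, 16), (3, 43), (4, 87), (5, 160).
53/63 + (517/378)x + (74/63)x² + (53/54)x³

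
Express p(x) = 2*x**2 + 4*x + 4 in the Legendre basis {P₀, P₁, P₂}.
(14/3)P₀ + (4)P₁ + (4/3)P₂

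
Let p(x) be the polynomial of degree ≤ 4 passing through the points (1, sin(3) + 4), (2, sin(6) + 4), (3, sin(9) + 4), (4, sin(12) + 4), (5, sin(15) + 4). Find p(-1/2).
1155*sin(3)/128 + 315*sin(15)/128 + 4 - 693*sin(6)/32 - 385*sin(12)/32 + 1485*sin(9)/64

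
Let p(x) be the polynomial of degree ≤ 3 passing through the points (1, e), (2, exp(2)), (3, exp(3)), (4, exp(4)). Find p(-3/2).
e*(-105*exp(3) - 495*e + 231 + 385*exp(2))/16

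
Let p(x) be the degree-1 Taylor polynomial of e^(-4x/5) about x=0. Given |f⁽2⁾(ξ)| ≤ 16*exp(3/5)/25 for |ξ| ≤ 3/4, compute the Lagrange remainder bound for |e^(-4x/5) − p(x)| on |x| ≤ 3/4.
9*exp(3/5)/50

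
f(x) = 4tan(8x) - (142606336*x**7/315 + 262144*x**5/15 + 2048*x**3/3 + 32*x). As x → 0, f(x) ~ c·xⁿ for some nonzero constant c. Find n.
9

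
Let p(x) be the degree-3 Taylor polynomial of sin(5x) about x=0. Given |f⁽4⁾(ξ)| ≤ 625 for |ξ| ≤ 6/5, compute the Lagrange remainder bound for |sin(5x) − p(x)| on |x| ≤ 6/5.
54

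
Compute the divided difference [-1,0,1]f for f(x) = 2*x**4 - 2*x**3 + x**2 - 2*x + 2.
3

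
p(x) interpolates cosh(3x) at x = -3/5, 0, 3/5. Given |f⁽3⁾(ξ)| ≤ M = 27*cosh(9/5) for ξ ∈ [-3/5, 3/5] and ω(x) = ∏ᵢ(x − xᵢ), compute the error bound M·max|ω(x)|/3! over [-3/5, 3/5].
27*sqrt(3)*cosh(9/5)/125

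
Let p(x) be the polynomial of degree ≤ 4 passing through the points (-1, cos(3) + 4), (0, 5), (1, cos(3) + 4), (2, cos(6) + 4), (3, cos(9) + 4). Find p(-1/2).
-5*cos(9)/128 + 7*cos(6)/32 - 35*cos(3)/128 + 163/32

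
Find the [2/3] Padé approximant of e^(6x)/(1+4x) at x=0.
(123*x**2/35 + 108*x/35 + 1)/(366*x**3/35 - 303*x**2/35 + 38*x/35 + 1)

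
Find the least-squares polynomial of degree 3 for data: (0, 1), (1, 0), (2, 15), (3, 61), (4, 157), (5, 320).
19/21 + (-20/9)x + (-26/21)x² + (26/9)x³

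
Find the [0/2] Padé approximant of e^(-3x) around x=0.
1/(9*x**2/2 + 3*x + 1)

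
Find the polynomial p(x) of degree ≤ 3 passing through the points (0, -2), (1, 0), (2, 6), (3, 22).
x**3 - x**2 + 2*x - 2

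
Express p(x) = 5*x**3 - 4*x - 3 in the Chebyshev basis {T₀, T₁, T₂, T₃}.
(-3)T₀ + (-1/4)T₁ + (5/4)T₃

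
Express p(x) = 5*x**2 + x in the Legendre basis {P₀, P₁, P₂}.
(5/3)P₀ + P₁ + (10/3)P₂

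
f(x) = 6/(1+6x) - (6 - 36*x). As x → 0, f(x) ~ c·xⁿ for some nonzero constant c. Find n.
2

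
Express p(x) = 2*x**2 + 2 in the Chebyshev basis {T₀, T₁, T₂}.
(3)T₀ + T₂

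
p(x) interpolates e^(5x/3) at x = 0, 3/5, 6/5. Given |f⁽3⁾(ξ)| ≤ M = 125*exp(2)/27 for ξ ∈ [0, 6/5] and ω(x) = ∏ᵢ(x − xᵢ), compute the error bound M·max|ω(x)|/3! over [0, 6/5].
sqrt(3)*exp(2)/27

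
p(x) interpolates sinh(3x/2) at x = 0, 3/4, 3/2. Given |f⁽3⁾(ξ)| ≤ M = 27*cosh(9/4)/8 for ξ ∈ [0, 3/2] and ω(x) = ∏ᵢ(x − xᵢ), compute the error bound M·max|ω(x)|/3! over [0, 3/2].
27*sqrt(3)*cosh(9/4)/512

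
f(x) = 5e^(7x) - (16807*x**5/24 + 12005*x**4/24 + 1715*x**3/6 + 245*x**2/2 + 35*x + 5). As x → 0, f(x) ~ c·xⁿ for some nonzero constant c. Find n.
6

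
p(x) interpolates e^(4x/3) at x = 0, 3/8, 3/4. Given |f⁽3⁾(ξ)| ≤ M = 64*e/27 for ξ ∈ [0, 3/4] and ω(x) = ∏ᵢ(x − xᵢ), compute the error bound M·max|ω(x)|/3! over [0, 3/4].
sqrt(3)*e/216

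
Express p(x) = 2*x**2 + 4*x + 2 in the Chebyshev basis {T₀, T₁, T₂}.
(3)T₀ + (4)T₁ + T₂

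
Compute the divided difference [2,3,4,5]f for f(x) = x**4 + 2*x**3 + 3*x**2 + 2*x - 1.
16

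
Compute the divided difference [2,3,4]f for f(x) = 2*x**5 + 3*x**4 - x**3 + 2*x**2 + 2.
728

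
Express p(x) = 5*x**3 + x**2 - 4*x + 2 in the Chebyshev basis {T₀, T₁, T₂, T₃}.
(5/2)T₀ + (-1/4)T₁ + (1/2)T₂ + (5/4)T₃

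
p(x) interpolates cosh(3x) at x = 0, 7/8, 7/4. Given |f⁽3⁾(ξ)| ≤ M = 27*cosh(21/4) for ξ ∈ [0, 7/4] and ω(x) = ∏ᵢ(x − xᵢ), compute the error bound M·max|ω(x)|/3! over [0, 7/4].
343*sqrt(3)*cosh(21/4)/512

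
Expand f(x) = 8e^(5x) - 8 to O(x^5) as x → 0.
40*x + 100*x**2 + 500*x**3/3 + 625*x**4/3 + O(x**5)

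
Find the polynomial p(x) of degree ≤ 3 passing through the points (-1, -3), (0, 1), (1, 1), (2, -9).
-x**3 - 2*x**2 + 3*x + 1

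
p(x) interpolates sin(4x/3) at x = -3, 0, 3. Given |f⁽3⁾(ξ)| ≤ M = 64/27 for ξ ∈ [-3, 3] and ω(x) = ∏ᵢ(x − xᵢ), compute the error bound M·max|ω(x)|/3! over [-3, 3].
64*sqrt(3)/27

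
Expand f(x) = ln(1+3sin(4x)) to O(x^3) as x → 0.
12*x - 72*x**2 + O(x**3)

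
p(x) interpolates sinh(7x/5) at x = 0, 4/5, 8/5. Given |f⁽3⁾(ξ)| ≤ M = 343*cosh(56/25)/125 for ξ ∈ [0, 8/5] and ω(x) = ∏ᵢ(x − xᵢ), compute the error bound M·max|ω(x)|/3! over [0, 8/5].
21952*sqrt(3)*cosh(56/25)/421875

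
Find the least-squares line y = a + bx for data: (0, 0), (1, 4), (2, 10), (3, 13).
a = 0, b = 9/2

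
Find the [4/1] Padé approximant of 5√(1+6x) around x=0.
(243*x**4/8 - 27*x**3 + 81*x**2/2 + 36*x + 5)/(21*x/5 + 1)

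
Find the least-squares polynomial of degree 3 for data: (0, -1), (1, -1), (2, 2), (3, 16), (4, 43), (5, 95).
-68/63 + (22/27)x + (-107/63)x² + (29/27)x³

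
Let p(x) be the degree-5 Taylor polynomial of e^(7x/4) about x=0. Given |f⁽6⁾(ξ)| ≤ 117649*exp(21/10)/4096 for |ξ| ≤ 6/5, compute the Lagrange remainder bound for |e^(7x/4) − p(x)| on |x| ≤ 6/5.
9529569*exp(21/10)/80000000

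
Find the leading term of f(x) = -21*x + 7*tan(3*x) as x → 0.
63*x**3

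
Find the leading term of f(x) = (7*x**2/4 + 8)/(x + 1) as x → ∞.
7*x/4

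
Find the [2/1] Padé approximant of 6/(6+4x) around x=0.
1/(2*x/3 + 1)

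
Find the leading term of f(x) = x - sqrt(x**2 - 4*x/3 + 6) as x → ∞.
2/3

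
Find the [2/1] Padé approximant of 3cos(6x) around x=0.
3 - 54*x**2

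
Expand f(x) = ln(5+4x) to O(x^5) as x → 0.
log(5) + 4*x/5 - 8*x**2/25 + 64*x**3/375 - 64*x**4/625 + O(x**5)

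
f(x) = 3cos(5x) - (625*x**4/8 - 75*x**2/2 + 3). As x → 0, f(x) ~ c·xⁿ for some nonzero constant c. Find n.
6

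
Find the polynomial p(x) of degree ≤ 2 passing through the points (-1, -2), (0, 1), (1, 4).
3*x + 1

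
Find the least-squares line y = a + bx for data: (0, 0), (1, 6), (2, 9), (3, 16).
a = 1/10, b = 51/10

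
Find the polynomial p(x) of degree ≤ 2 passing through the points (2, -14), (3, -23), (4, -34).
-x**2 - 4*x - 2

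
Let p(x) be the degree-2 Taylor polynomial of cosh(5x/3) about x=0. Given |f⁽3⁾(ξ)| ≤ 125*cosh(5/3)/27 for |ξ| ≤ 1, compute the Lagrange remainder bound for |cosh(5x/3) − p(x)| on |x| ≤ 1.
125*cosh(5/3)/162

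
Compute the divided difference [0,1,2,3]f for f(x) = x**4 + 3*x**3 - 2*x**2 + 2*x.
9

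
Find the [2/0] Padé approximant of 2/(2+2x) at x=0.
x**2 - x + 1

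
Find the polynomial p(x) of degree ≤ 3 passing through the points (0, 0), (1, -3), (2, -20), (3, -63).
-2*x**3 - x**2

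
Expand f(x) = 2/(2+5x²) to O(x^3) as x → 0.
1 - 5*x**2/2 + O(x**3)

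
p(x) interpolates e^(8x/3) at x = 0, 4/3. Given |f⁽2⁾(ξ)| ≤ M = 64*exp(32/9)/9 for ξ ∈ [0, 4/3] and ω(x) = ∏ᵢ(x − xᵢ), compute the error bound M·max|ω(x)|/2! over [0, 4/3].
128*exp(32/9)/81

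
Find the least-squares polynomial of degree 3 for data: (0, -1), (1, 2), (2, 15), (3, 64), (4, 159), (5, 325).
-53/63 + (101/54)x + (-719/252)x² + (335/108)x³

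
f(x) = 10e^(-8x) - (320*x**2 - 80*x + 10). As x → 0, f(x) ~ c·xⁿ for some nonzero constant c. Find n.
3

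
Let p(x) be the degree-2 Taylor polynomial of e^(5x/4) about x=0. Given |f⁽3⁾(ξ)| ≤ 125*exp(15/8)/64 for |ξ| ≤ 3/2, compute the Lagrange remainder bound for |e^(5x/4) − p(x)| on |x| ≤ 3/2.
1125*exp(15/8)/1024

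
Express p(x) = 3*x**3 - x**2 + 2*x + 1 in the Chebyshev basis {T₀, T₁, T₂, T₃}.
(1/2)T₀ + (17/4)T₁ + (-1/2)T₂ + (3/4)T₃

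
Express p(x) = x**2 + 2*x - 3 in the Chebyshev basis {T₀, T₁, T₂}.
(-5/2)T₀ + (2)T₁ + (1/2)T₂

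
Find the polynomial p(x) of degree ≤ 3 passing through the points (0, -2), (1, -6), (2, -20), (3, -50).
-x**3 - 2*x**2 - x - 2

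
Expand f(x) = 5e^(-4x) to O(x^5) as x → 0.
5 - 20*x + 40*x**2 - 160*x**3/3 + 160*x**4/3 + O(x**5)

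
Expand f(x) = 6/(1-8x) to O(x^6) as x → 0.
6 + 48*x + 384*x**2 + 3072*x**3 + 24576*x**4 + 196608*x**5 + O(x**6)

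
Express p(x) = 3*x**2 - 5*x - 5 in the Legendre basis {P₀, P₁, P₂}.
(-4)P₀ + (-5)P₁ + (2)P₂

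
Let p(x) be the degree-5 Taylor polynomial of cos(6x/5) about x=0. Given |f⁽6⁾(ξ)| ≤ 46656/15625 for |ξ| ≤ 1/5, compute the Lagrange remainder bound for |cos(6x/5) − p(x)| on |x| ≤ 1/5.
324/1220703125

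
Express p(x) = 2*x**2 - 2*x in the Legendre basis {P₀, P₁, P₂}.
(2/3)P₀ + (-2)P₁ + (4/3)P₂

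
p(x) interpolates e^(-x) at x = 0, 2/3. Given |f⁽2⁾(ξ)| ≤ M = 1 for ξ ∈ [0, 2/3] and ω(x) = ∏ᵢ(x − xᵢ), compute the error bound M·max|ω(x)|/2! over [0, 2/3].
1/18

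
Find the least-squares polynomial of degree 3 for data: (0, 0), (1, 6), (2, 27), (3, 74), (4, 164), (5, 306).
1/63 + (601/189)x + (43/63)x² + (59/27)x³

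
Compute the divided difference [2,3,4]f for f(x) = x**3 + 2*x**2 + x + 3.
11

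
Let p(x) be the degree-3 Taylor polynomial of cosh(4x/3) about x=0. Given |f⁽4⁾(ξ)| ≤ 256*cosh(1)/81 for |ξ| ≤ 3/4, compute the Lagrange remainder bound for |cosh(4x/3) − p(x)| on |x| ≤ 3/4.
cosh(1)/24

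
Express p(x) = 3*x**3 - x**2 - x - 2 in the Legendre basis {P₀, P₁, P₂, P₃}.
(-7/3)P₀ + (4/5)P₁ + (-2/3)P₂ + (6/5)P₃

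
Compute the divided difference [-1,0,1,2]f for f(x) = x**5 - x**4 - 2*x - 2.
3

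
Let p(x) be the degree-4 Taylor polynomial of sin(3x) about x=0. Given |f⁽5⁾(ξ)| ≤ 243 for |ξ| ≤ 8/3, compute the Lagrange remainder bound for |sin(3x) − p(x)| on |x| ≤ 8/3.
4096/15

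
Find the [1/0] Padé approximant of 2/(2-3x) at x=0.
3*x/2 + 1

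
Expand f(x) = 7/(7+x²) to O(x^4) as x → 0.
1 - x**2/7 + O(x**4)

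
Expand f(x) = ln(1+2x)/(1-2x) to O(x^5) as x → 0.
2*x + 2*x**2 + 20*x**3/3 + 28*x**4/3 + O(x**5)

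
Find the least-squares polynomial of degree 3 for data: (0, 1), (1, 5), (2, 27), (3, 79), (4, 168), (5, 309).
17/18 + (-1061/756)x + (473/126)x² + (191/108)x³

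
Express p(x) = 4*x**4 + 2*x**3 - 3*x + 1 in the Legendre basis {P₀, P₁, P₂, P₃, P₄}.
(9/5)P₀ + (-9/5)P₁ + (16/7)P₂ + (4/5)P₃ + (32/35)P₄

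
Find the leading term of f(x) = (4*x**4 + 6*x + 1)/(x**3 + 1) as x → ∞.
4*x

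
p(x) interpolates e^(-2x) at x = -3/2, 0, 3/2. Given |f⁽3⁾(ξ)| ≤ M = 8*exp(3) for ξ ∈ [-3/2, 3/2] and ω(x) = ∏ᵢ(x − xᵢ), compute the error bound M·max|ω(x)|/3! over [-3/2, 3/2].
sqrt(3)*exp(3)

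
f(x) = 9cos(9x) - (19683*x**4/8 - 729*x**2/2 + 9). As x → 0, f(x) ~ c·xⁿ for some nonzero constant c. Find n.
6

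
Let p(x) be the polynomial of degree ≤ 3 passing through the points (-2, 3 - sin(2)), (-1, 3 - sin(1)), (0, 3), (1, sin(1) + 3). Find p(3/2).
5*sin(2)/16 + 7*sin(1)/8 + 3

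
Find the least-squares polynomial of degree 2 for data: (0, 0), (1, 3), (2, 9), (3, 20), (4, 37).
11/35 + (-23/70)x + (33/14)x²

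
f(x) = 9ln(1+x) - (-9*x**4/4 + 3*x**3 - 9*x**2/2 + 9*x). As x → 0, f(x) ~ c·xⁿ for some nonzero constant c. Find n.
5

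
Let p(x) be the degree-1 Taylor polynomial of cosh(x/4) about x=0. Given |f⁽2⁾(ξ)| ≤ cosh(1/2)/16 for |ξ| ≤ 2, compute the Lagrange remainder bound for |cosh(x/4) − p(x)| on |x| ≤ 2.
cosh(1/2)/8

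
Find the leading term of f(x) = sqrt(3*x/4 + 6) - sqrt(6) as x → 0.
sqrt(6)*x/16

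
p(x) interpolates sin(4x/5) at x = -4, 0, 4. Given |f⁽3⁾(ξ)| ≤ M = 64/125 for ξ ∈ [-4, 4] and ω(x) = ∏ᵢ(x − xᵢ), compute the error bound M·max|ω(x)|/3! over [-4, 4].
4096*sqrt(3)/3375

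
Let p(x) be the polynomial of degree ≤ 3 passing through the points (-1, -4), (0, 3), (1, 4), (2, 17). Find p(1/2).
25/8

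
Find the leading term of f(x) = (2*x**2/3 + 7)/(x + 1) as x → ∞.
2*x/3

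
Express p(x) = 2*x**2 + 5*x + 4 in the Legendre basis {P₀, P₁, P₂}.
(14/3)P₀ + (5)P₁ + (4/3)P₂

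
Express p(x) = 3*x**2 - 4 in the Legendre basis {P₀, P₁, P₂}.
(-3)P₀ + (2)P₂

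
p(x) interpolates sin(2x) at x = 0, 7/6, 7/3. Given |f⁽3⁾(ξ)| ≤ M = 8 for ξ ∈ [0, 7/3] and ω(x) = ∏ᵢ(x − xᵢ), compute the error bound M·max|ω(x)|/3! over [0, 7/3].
343*sqrt(3)/729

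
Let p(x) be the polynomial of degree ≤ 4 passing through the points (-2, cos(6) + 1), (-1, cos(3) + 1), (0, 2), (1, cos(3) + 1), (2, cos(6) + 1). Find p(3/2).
21*cos(3)/16 + 15*cos(6)/64 + 29/64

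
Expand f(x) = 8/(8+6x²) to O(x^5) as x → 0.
1 - 3*x**2/4 + 9*x**4/16 + O(x**5)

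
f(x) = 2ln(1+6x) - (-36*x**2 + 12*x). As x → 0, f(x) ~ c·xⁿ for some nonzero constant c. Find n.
3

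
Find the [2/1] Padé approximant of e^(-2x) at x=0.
(2*x**2/3 - 4*x/3 + 1)/(2*x/3 + 1)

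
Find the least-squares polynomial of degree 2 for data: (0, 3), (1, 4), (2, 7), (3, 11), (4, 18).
107/35 + (-1/70)x + (13/14)x²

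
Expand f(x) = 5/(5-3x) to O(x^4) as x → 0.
1 + 3*x/5 + 9*x**2/25 + 27*x**3/125 + O(x**4)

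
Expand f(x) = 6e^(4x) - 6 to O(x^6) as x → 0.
24*x + 48*x**2 + 64*x**3 + 64*x**4 + 256*x**5/5 + O(x**6)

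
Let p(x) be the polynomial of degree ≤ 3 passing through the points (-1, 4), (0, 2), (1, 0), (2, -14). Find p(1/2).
7/4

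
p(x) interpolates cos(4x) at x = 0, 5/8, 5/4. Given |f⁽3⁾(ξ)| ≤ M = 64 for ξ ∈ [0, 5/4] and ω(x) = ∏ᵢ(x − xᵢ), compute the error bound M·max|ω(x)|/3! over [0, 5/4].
125*sqrt(3)/216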